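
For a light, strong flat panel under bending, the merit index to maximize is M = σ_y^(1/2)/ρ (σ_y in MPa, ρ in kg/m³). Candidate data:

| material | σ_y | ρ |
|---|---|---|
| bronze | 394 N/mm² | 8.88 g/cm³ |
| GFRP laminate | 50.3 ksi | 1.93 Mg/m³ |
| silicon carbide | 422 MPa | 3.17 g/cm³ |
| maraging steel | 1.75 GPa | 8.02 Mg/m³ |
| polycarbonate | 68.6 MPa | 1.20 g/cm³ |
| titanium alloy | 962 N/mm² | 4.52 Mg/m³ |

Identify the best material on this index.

GFRP laminate

In SI units:
  bronze: σ_y = 394.0 MPa, ρ = 8880 kg/m³
  GFRP laminate: σ_y = 346.8 MPa, ρ = 1930 kg/m³
  silicon carbide: σ_y = 422.0 MPa, ρ = 3170 kg/m³
  maraging steel: σ_y = 1750 MPa, ρ = 8020 kg/m³
  polycarbonate: σ_y = 68.60 MPa, ρ = 1200 kg/m³
  titanium alloy: σ_y = 962.0 MPa, ρ = 4520 kg/m³
  GFRP laminate: M = 9.65×10⁻³
  polycarbonate: M = 6.90×10⁻³
  titanium alloy: M = 6.86×10⁻³
  silicon carbide: M = 6.48×10⁻³
  maraging steel: M = 5.22×10⁻³
  bronze: M = 2.24×10⁻³
The maximum is for GFRP laminate.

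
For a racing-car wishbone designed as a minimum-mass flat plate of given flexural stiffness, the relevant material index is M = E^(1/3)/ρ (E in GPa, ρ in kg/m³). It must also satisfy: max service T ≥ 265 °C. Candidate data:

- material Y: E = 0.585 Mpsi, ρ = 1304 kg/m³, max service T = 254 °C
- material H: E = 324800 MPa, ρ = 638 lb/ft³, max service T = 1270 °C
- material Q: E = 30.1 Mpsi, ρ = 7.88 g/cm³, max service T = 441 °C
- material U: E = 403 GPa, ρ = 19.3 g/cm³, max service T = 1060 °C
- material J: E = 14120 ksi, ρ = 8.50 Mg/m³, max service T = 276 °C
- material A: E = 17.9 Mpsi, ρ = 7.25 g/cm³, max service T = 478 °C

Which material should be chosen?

material Q

Screen on constraints: max service T ≥ 265 °C. Survivors: material H, material Q, material U, material J, material A.
Convert each candidate to consistent units, then evaluate M:
  material H: E = 324.8 GPa, ρ = 10220 kg/m³
  material Q: E = 207.5 GPa, ρ = 7880 kg/m³
  material U: E = 403.0 GPa, ρ = 19300 kg/m³
  material J: E = 97.35 GPa, ρ = 8500 kg/m³
  material A: E = 123.4 GPa, ρ = 7250 kg/m³
  material Q: M = 0.751×10⁻³
  material A: M = 0.687×10⁻³
  material H: M = 0.673×10⁻³
  material J: M = 0.541×10⁻³
  material U: M = 0.383×10⁻³
Material Q has the largest M.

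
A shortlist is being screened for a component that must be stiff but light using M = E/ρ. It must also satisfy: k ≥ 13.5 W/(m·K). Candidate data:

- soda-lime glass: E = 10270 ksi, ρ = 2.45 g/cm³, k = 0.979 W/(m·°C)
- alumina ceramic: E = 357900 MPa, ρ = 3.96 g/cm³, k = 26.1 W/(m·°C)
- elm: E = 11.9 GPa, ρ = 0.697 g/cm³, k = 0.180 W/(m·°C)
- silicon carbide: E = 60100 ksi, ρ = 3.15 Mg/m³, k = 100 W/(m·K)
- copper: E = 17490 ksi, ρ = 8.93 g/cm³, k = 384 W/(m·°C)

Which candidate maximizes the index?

Screen on constraints: k ≥ 13.5 W/(m·K). Survivors: alumina ceramic, silicon carbide, copper.
Convert each candidate to consistent units, then evaluate M:
  alumina ceramic: E = 357.9 GPa, ρ = 3960 kg/m³
  silicon carbide: E = 414.4 GPa, ρ = 3150 kg/m³
  copper: E = 120.6 GPa, ρ = 8930 kg/m³
  silicon carbide: M = 132 MN·m/kg
  alumina ceramic: M = 90.4 MN·m/kg
  copper: M = 13.5 MN·m/kg
Silicon carbide ranks first.

silicon carbide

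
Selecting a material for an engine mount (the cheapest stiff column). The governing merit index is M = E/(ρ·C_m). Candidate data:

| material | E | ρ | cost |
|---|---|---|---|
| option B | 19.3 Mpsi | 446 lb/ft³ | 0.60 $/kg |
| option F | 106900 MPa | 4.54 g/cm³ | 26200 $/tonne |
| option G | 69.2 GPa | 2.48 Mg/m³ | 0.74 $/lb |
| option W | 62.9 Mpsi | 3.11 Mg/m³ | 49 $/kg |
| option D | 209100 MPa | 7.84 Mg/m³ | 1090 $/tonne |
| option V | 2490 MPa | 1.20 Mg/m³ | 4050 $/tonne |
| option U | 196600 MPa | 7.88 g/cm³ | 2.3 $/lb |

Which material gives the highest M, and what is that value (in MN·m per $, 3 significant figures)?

In SI units:
  option B: E = 133.1 GPa, ρ = 7144 kg/m³, cost = 0.6000 $/kg
  option F: E = 106.9 GPa, ρ = 4540 kg/m³, cost = 26.20 $/kg
  option G: E = 69.20 GPa, ρ = 2480 kg/m³, cost = 1.631 $/kg
  option W: E = 433.7 GPa, ρ = 3110 kg/m³, cost = 49.00 $/kg
  option D: E = 209.1 GPa, ρ = 7840 kg/m³, cost = 1.090 $/kg
  option V: E = 2.490 GPa, ρ = 1200 kg/m³, cost = 4.050 $/kg
  option U: E = 196.6 GPa, ρ = 7880 kg/m³, cost = 5.071 $/kg
  option B: M = 31.0 MN·m per $
  option D: M = 24.5 MN·m per $
  option G: M = 17.1 MN·m per $
  option U: M = 4.92 MN·m per $
  option W: M = 2.85 MN·m per $
  option F: M = 0.899 MN·m per $
  option V: M = 0.512 MN·m per $
Option B ranks first.

option B, M = 31.0 MN·m per $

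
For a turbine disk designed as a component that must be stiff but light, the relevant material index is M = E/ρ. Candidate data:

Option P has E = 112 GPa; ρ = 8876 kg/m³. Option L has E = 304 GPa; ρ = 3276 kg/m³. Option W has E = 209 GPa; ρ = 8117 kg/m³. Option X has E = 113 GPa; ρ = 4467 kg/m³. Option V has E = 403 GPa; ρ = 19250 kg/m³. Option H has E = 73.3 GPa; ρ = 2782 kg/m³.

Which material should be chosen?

Computing M directly (units already consistent):
  option L: M = 92.8 MN·m/kg
  option H: M = 26.3 MN·m/kg
  option W: M = 25.7 MN·m/kg
  option X: M = 25.3 MN·m/kg
  option V: M = 20.9 MN·m/kg
  option P: M = 12.6 MN·m/kg
The maximum is for option L.

option L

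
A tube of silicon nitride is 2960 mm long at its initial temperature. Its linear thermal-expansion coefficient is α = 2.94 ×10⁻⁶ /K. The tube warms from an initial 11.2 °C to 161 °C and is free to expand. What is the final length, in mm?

2961.3 mm

ΔT = 161 − 11.2 = 149.8 K.
ΔL = α·L₀·ΔT = 2.94×10⁻⁶ × 2960 mm × 149.8 K = 1.30 mm.
L = L₀ + ΔL = 2960 + 1.30 = 2961.3 mm.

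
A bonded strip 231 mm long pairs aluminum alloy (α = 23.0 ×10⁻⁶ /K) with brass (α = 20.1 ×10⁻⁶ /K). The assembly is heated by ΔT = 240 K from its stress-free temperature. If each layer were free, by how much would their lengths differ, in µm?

Δα = |23.0 − 20.1|×10⁻⁶/K = 2.90×10⁻⁶/K.
ΔL_mismatch = Δα·L·ΔT = 2.90×10⁻⁶ × 231.0 mm × 240.0 K = 161 µm.

161 µm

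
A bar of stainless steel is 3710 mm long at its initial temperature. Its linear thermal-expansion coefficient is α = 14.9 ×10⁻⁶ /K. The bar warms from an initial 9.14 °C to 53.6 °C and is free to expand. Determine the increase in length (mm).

ΔT = 53.6 − 9.14 = 44.46 K.
ΔL = α·L₀·ΔT = 14.9×10⁻⁶ × 3710 mm × 44.46 K = 2.46 mm.

2.46 mm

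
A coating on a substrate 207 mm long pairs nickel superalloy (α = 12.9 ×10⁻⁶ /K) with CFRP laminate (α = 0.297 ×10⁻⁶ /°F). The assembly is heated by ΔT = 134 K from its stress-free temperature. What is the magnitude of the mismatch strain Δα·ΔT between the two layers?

CFRP laminate: α = 0.297×10⁻⁶/°F × 9/5 = 0.535×10⁻⁶/K.
Δα = |12.9 − 0.535|×10⁻⁶/K = 12.4×10⁻⁶/K.
Mismatch strain = Δα·ΔT = 12.4×10⁻⁶ × 134.0 = 1.66×10⁻³.

1.66×10⁻³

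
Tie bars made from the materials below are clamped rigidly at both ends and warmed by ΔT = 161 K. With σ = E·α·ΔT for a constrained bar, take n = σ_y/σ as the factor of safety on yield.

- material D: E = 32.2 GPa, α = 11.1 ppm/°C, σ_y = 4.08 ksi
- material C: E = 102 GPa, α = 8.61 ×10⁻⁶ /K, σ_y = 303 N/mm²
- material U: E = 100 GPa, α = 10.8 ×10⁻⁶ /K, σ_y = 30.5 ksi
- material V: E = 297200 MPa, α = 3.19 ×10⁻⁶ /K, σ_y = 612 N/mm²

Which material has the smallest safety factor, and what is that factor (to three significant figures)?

material D, n = 0.489

Per material, after unit conversion:
  material D: E = 32.20, α = 11.1, σ_y = 28.13 → σ = 57.5 MPa, n = 0.489
  material C: E = 102.0, α = 8.61, σ_y = 303.0 → σ = 141 MPa, n = 2.14
  material U: E = 100.0, α = 10.8, σ_y = 210.3 → σ = 174 MPa, n = 1.21
  material V: E = 297.2, α = 3.19, σ_y = 612.0 → σ = 153 MPa, n = 4.01
Material D has the lowest safety factor, n = 0.489.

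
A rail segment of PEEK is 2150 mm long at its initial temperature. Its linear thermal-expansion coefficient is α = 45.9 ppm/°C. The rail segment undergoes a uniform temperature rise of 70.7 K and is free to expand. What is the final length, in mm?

ΔL = α·L₀·ΔT = 45.9×10⁻⁶ × 2150 mm × 70.70 K = 6.98 mm.
L = L₀ + ΔL = 2150 + 6.98 = 2157.0 mm.

2157.0 mm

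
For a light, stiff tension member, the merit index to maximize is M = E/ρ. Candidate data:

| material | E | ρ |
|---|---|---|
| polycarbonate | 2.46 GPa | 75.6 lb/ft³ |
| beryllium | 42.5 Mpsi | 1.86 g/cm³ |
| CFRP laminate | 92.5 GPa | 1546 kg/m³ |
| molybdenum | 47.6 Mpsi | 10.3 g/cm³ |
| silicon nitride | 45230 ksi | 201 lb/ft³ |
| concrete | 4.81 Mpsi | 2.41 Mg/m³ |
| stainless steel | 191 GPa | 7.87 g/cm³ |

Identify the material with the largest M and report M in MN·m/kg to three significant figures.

beryllium, M = 158 MN·m/kg

Convert each candidate to consistent units, then evaluate M:
  polycarbonate: E = 2.460 GPa, ρ = 1211 kg/m³
  beryllium: E = 293.0 GPa, ρ = 1860 kg/m³
  CFRP laminate: E = 92.50 GPa, ρ = 1546 kg/m³
  molybdenum: E = 328.2 GPa, ρ = 10300 kg/m³
  silicon nitride: E = 311.8 GPa, ρ = 3220 kg/m³
  concrete: E = 33.16 GPa, ρ = 2410 kg/m³
  stainless steel: E = 191.0 GPa, ρ = 7870 kg/m³
  beryllium: M = 158 MN·m/kg
  silicon nitride: M = 96.9 MN·m/kg
  CFRP laminate: M = 59.8 MN·m/kg
  molybdenum: M = 31.9 MN·m/kg
  stainless steel: M = 24.3 MN·m/kg
  concrete: M = 13.8 MN·m/kg
  polycarbonate: M = 2.03 MN·m/kg
Beryllium ranks first.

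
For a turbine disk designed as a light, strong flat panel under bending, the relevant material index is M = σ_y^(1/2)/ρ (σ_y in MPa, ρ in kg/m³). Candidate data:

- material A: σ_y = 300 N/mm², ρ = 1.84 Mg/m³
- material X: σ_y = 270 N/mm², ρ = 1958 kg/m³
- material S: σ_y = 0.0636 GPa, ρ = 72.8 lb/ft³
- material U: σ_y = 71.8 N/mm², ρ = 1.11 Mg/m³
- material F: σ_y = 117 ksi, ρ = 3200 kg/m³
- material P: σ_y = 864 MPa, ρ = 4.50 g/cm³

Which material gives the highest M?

material A

After converting to SI:
  material A: σ_y = 300.0 MPa, ρ = 1840 kg/m³
  material X: σ_y = 270.0 MPa, ρ = 1958 kg/m³
  material S: σ_y = 63.60 MPa, ρ = 1166 kg/m³
  material U: σ_y = 71.80 MPa, ρ = 1110 kg/m³
  material F: σ_y = 806.7 MPa, ρ = 3200 kg/m³
  material P: σ_y = 864.0 MPa, ρ = 4500 kg/m³
  material A: M = 9.41×10⁻³
  material F: M = 8.88×10⁻³
  material X: M = 8.39×10⁻³
  material U: M = 7.63×10⁻³
  material S: M = 6.84×10⁻³
  material P: M = 6.53×10⁻³
Material A has the largest M.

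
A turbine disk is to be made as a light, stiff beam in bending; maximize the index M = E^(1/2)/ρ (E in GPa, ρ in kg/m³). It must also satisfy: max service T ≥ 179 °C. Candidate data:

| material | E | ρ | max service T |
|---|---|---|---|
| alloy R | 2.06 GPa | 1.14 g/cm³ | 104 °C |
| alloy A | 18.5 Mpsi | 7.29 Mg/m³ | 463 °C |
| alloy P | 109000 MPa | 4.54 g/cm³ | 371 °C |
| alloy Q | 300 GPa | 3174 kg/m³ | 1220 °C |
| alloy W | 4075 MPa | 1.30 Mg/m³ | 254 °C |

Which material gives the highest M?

Screen on constraints: max service T ≥ 179 °C. Survivors: alloy A, alloy P, alloy Q, alloy W.
After converting to SI:
  alloy A: E = 127.6 GPa, ρ = 7290 kg/m³
  alloy P: E = 109.0 GPa, ρ = 4540 kg/m³
  alloy Q: E = 300.0 GPa, ρ = 3174 kg/m³
  alloy W: E = 4.075 GPa, ρ = 1300 kg/m³
  alloy Q: M = 5.46×10⁻³
  alloy P: M = 2.30×10⁻³
  alloy W: M = 1.55×10⁻³
  alloy A: M = 1.55×10⁻³
Alloy Q has the largest M.

alloy Q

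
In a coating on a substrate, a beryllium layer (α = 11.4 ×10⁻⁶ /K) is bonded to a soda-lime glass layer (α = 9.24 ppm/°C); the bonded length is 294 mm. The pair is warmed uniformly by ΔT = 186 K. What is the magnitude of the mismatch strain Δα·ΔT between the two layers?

Δα = |11.4 − 9.24|×10⁻⁶/K = 2.16×10⁻⁶/K.
Mismatch strain = Δα·ΔT = 2.16×10⁻⁶ × 186.0 = 4.02×10⁻⁴.

4.02×10⁻⁴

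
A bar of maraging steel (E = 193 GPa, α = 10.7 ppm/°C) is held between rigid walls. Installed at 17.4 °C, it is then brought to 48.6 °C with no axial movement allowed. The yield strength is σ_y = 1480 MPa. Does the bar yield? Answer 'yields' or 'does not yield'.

ΔT = 31.20 K. Constrained thermal stress σ = E·α·ΔT = 193.0×10³ MPa × 10.7×10⁻⁶ × 31.20 = 64.4 MPa (compressive).
Compare to σ_y = 1480 MPa: σ < σ_y, so it does not yield.

does not yield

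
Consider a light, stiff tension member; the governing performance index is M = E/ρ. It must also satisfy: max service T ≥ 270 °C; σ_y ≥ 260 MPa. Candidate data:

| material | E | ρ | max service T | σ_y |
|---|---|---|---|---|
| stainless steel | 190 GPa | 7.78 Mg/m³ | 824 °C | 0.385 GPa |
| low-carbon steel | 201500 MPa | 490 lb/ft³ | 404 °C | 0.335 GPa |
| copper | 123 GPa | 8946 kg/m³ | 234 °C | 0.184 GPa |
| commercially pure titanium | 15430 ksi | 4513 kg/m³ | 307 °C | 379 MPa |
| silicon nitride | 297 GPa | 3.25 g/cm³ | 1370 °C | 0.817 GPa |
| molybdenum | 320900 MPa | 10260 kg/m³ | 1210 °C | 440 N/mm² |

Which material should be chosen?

Screen on constraints: max service T ≥ 270 °C; σ_y ≥ 260 MPa. Survivors: stainless steel, low-carbon steel, commercially pure titanium, silicon nitride, molybdenum.
In SI units:
  stainless steel: E = 190.0 GPa, ρ = 7780 kg/m³
  low-carbon steel: E = 201.5 GPa, ρ = 7849 kg/m³
  commercially pure titanium: E = 106.4 GPa, ρ = 4513 kg/m³
  silicon nitride: E = 297.0 GPa, ρ = 3250 kg/m³
  molybdenum: E = 320.9 GPa, ρ = 10260 kg/m³
  silicon nitride: M = 91.4 MN·m/kg
  molybdenum: M = 31.3 MN·m/kg
  low-carbon steel: M = 25.7 MN·m/kg
  stainless steel: M = 24.4 MN·m/kg
  commercially pure titanium: M = 23.6 MN·m/kg
Highest index: silicon nitride.

silicon nitride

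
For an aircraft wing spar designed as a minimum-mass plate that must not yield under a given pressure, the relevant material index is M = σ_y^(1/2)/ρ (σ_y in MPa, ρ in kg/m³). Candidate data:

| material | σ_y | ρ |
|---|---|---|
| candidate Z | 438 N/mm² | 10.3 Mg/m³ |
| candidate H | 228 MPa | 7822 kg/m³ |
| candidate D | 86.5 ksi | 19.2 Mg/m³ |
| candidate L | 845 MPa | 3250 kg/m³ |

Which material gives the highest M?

After converting to SI:
  candidate Z: σ_y = 438.0 MPa, ρ = 10300 kg/m³
  candidate H: σ_y = 228.0 MPa, ρ = 7822 kg/m³
  candidate D: σ_y = 596.4 MPa, ρ = 19200 kg/m³
  candidate L: σ_y = 845.0 MPa, ρ = 3250 kg/m³
  candidate L: M = 8.94×10⁻³
  candidate Z: M = 2.03×10⁻³
  candidate H: M = 1.93×10⁻³
  candidate D: M = 1.27×10⁻³
The maximum is for candidate L.

candidate L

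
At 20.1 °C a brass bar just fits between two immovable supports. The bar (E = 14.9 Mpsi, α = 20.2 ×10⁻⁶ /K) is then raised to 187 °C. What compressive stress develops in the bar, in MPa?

346 MPa

E = 14.9 Mpsi = 102.7 GPa.
ΔT = 166.9 K. Constrained thermal stress σ = E·α·ΔT = 102.7×10³ MPa × 20.2×10⁻⁶ × 166.9 = 346 MPa (compressive).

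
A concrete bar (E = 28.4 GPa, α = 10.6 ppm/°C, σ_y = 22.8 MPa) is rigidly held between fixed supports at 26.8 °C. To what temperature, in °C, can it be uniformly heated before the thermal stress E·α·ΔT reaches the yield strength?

103 °C

E·α·ΔT = 22.80 MPa ⇒ ΔT = 22.80 / (28.40×10³ × 10.6×10⁻⁶) = 75.74 K.
T = 26.8 + 75.74 = 102.5 °C.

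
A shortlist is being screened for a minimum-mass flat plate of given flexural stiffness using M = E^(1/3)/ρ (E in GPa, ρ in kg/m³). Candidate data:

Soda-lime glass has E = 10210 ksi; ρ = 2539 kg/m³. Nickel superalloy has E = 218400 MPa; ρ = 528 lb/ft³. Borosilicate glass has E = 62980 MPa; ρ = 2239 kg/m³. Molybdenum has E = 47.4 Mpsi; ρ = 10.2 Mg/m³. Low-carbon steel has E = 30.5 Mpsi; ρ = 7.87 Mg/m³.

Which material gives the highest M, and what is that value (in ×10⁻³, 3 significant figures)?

borosilicate glass, M = 1.78×10⁻³

Putting every candidate on a common basis:
  soda-lime glass: E = 70.40 GPa, ρ = 2539 kg/m³
  nickel superalloy: E = 218.4 GPa, ρ = 8458 kg/m³
  borosilicate glass: E = 62.98 GPa, ρ = 2239 kg/m³
  molybdenum: E = 326.8 GPa, ρ = 10200 kg/m³
  low-carbon steel: E = 210.3 GPa, ρ = 7870 kg/m³
  borosilicate glass: M = 1.78×10⁻³
  soda-lime glass: M = 1.63×10⁻³
  low-carbon steel: M = 0.756×10⁻³
  nickel superalloy: M = 0.712×10⁻³
  molybdenum: M = 0.675×10⁻³
The maximum is for borosilicate glass.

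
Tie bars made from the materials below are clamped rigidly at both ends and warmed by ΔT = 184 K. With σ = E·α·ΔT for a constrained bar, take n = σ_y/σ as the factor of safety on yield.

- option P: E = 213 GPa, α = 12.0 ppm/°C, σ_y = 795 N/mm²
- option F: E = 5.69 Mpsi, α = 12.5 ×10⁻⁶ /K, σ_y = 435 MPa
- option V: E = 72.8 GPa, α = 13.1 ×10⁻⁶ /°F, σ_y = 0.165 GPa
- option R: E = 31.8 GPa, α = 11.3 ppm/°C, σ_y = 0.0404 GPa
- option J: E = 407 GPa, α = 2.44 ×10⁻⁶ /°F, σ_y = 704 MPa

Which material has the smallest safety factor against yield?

With everything in SI (GPa, ×10⁻⁶/K, MPa):
  option P: E = 213.0, α = 12.0, σ_y = 795.0 → σ = 470 MPa, n = 1.69
  option F: E = 39.23, α = 12.5, σ_y = 435.0 → σ = 90.2 MPa, n = 4.82
  option V: E = 72.80, α = 23.6, σ_y = 165.0 → σ = 316 MPa, n = 0.522
  option R: E = 31.80, α = 11.3, σ_y = 40.40 → σ = 66.1 MPa, n = 0.611
  option J: E = 407.0, α = 4.39, σ_y = 704.0 → σ = 329 MPa, n = 2.14
Smallest n: option V with n = 0.522.

option V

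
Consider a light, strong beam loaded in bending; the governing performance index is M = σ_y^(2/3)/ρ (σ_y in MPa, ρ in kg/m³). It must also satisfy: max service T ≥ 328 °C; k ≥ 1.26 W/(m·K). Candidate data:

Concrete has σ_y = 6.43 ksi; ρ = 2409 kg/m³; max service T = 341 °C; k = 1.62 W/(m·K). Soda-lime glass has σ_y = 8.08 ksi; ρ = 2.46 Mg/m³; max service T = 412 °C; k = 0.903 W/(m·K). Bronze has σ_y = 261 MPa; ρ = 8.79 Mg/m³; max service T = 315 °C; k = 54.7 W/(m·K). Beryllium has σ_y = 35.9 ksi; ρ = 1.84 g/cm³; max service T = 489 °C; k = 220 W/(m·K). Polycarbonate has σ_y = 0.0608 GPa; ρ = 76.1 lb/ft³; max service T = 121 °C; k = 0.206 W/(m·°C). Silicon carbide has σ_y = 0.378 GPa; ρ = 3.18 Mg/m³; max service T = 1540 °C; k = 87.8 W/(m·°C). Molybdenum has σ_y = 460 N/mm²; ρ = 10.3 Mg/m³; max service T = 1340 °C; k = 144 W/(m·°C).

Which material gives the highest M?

Screen on constraints: max service T ≥ 328 °C; k ≥ 1.26 W/(m·K). Survivors: concrete, beryllium, silicon carbide, molybdenum.
Convert each candidate to consistent units, then evaluate M:
  concrete: σ_y = 44.33 MPa, ρ = 2409 kg/m³
  beryllium: σ_y = 247.5 MPa, ρ = 1840 kg/m³
  silicon carbide: σ_y = 378.0 MPa, ρ = 3180 kg/m³
  molybdenum: σ_y = 460.0 MPa, ρ = 10300 kg/m³
  beryllium: M = 21.4×10⁻³
  silicon carbide: M = 16.4×10⁻³
  molybdenum: M = 5.79×10⁻³
  concrete: M = 5.20×10⁻³
Beryllium ranks first.

beryllium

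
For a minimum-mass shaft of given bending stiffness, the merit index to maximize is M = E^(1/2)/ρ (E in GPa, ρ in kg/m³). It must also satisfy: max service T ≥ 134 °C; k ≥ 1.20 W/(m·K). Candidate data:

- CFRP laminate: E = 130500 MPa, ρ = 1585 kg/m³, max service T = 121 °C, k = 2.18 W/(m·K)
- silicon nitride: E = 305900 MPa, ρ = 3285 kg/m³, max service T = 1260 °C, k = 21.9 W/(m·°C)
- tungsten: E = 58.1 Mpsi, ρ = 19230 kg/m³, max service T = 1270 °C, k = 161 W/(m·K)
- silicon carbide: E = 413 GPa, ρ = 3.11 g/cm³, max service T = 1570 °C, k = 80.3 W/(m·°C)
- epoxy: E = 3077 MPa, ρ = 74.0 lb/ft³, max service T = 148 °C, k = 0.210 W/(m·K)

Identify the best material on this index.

silicon carbide

Screen on constraints: max service T ≥ 134 °C; k ≥ 1.20 W/(m·K). Survivors: silicon nitride, tungsten, silicon carbide.
Putting every candidate on a common basis:
  silicon nitride: E = 305.9 GPa, ρ = 3285 kg/m³
  tungsten: E = 400.6 GPa, ρ = 19230 kg/m³
  silicon carbide: E = 413.0 GPa, ρ = 3110 kg/m³
  silicon carbide: M = 6.53×10⁻³
  silicon nitride: M = 5.32×10⁻³
  tungsten: M = 1.04×10⁻³
The maximum is for silicon carbide.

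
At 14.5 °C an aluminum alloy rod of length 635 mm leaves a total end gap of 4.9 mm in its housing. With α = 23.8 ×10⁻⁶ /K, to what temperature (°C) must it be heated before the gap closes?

339 °C

α·L₀·ΔT = 4.9 mm ⇒ ΔT = 4.9 / (23.8×10⁻⁶ × 635.0) = 324.2 K.
T = 14.5 + 324.2 = 338.7 °C.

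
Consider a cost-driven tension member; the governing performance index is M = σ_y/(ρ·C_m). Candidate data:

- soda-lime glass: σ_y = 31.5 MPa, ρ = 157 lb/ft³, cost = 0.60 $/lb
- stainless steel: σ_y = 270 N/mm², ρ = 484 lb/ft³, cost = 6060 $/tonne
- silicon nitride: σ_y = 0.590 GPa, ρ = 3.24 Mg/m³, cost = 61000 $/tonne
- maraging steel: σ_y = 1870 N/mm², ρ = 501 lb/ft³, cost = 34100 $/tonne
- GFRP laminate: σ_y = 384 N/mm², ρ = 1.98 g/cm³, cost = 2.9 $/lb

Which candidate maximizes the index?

After converting to SI:
  soda-lime glass: σ_y = 31.50 MPa, ρ = 2515 kg/m³, cost = 1.323 $/kg
  stainless steel: σ_y = 270.0 MPa, ρ = 7753 kg/m³, cost = 6.060 $/kg
  silicon nitride: σ_y = 590.0 MPa, ρ = 3240 kg/m³, cost = 61.00 $/kg
  maraging steel: σ_y = 1870 MPa, ρ = 8025 kg/m³, cost = 34.10 $/kg
  GFRP laminate: σ_y = 384.0 MPa, ρ = 1980 kg/m³, cost = 6.393 $/kg
  GFRP laminate: M = 30.3 kN·m per $
  soda-lime glass: M = 9.47 kN·m per $
  maraging steel: M = 6.83 kN·m per $
  stainless steel: M = 5.75 kN·m per $
  silicon nitride: M = 2.99 kN·m per $
GFRP laminate ranks first.

GFRP laminate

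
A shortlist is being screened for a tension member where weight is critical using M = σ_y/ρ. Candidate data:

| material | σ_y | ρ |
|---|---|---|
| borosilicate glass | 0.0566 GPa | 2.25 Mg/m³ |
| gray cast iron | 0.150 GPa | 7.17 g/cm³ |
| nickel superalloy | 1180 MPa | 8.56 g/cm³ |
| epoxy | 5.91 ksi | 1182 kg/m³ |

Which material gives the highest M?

Putting every candidate on a common basis:
  borosilicate glass: σ_y = 56.60 MPa, ρ = 2250 kg/m³
  gray cast iron: σ_y = 150.0 MPa, ρ = 7170 kg/m³
  nickel superalloy: σ_y = 1180 MPa, ρ = 8560 kg/m³
  epoxy: σ_y = 40.75 MPa, ρ = 1182 kg/m³
  nickel superalloy: M = 138 kN·m/kg
  epoxy: M = 34.5 kN·m/kg
  borosilicate glass: M = 25.2 kN·m/kg
  gray cast iron: M = 20.9 kN·m/kg
Highest index: nickel superalloy.

nickel superalloy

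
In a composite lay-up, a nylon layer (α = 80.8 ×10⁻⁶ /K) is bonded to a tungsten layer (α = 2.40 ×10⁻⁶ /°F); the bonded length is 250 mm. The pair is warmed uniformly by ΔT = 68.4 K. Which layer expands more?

tungsten: α = 2.40×10⁻⁶/°F × 9/5 = 4.32×10⁻⁶/K.
α(nylon) = 80.8×10⁻⁶/K vs α(tungsten) = 4.32×10⁻⁶/K.
Higher α expands more for the same ΔT: nylon.

nylon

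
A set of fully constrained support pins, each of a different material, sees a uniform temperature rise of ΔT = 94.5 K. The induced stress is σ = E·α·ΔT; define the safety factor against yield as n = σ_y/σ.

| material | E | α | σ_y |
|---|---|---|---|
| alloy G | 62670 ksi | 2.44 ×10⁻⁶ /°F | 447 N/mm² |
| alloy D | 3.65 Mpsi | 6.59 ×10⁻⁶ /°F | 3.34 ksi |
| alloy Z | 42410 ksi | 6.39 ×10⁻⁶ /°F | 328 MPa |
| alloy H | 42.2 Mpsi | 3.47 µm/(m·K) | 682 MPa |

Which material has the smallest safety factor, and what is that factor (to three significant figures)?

alloy D, n = 0.816

In consistent units (E in GPa, α in ×10⁻⁶/K, σ_y in MPa):
  alloy G: E = 432.1, α = 4.39, σ_y = 447.0 → σ = 179 MPa, n = 2.49
  alloy D: E = 25.17, α = 11.9, σ_y = 23.03 → σ = 28.2 MPa, n = 0.816
  alloy Z: E = 292.4, α = 11.5, σ_y = 328.0 → σ = 318 MPa, n = 1.03
  alloy H: E = 291.0, α = 3.47, σ_y = 682.0 → σ = 95.4 MPa, n = 7.15
Alloy D has the lowest safety factor, n = 0.816.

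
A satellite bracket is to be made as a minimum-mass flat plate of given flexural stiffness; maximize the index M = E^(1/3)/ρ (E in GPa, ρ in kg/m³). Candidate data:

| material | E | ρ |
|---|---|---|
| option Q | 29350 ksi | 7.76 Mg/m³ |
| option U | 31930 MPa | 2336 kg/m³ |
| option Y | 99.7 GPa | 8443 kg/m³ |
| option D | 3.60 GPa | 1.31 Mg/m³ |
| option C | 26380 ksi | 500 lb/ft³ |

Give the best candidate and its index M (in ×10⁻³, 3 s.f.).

Normalizing units and computing the index:
  option Q: E = 202.4 GPa, ρ = 7760 kg/m³
  option U: E = 31.93 GPa, ρ = 2336 kg/m³
  option Y: E = 99.70 GPa, ρ = 8443 kg/m³
  option D: E = 3.600 GPa, ρ = 1310 kg/m³
  option C: E = 181.9 GPa, ρ = 8009 kg/m³
  option U: M = 1.36×10⁻³
  option D: M = 1.17×10⁻³
  option Q: M = 0.757×10⁻³
  option C: M = 0.707×10⁻³
  option Y: M = 0.549×10⁻³
Highest index: option U.

option U, M = 1.36×10⁻³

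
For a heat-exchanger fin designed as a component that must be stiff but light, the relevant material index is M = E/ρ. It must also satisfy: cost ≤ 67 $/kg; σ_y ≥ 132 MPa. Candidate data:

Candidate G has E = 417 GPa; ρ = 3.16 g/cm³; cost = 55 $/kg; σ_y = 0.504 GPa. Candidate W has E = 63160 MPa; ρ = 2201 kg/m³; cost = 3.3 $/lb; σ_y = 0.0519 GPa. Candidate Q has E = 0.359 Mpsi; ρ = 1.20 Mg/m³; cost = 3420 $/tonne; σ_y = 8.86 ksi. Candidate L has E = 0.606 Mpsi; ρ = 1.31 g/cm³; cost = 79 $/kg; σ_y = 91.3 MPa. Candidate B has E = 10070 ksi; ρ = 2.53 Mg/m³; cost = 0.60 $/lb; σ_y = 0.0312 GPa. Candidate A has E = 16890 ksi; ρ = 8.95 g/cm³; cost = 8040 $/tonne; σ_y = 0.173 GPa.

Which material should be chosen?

Screen on constraints: cost ≤ 67 $/kg; σ_y ≥ 132 MPa. Survivors: candidate G, candidate A.
Putting every candidate on a common basis:
  candidate G: E = 417.0 GPa, ρ = 3160 kg/m³
  candidate A: E = 116.5 GPa, ρ = 8950 kg/m³
  candidate G: M = 132 MN·m/kg
  candidate A: M = 13.0 MN·m/kg
The maximum is for candidate G.

candidate G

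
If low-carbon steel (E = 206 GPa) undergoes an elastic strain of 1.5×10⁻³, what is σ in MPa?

309 MPa

σ = E·ε = 206000 MPa × 1.5×10⁻³ = 309 MPa.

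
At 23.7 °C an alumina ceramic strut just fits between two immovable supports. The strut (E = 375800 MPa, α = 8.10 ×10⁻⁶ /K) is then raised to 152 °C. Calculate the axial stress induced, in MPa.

E = 375800 MPa = 375.8 GPa.
ΔT = 128.3 K. Constrained thermal stress σ = E·α·ΔT = 375.8×10³ MPa × 8.10×10⁻⁶ × 128.3 = 391 MPa (compressive).

391 MPa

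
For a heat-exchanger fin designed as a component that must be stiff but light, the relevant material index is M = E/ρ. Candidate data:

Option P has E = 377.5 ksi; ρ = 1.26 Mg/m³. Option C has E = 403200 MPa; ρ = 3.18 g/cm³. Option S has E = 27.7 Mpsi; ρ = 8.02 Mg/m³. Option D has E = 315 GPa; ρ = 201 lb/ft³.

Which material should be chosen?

In SI units:
  option P: E = 2.603 GPa, ρ = 1260 kg/m³
  option C: E = 403.2 GPa, ρ = 3180 kg/m³
  option S: E = 191.0 GPa, ρ = 8020 kg/m³
  option D: E = 315.0 GPa, ρ = 3220 kg/m³
  option C: M = 127 MN·m/kg
  option D: M = 97.8 MN·m/kg
  option S: M = 23.8 MN·m/kg
  option P: M = 2.07 MN·m/kg
Highest index: option C.

option C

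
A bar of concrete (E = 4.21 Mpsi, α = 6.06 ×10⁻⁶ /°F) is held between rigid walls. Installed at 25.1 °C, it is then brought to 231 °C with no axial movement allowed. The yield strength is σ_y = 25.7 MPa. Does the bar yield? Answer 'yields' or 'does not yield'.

E = 4.21 Mpsi = 29.03 GPa.
α = 6.06×10⁻⁶/°F × 9/5 = 10.9×10⁻⁶/K.
ΔT = 205.9 K. Constrained thermal stress σ = E·α·ΔT = 29.03×10³ MPa × 10.9×10⁻⁶ × 205.9 = 65.2 MPa (compressive).
Compare to σ_y = 25.7 MPa: σ ≥ σ_y, so it yields.

yields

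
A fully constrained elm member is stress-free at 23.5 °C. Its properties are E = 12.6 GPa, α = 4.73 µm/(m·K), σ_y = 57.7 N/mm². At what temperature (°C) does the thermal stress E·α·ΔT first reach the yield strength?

992 °C

σ_y = 57.7 N/mm² = 57.70 MPa.
E·α·ΔT = 57.70 MPa ⇒ ΔT = 57.70 / (12.60×10³ × 4.73×10⁻⁶) = 968.2 K.
T = 23.5 + 968.2 = 991.7 °C.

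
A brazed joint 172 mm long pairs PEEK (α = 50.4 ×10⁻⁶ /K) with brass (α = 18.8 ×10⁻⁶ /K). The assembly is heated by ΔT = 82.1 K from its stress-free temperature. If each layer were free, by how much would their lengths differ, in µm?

Δα = |50.4 − 18.8|×10⁻⁶/K = 31.6×10⁻⁶/K.
ΔL_mismatch = Δα·L·ΔT = 31.6×10⁻⁶ × 172.0 mm × 82.1 K = 446 µm.

446 µm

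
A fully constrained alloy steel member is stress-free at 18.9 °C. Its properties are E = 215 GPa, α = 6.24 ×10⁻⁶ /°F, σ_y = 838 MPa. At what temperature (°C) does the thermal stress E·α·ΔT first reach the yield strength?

366 °C

α = 6.24×10⁻⁶/°F × 9/5 = 11.2×10⁻⁶/K.
E·α·ΔT = 838.0 MPa ⇒ ΔT = 838.0 / (215.0×10³ × 11.2×10⁻⁶) = 347.0 K.
T = 18.9 + 347.0 = 365.9 °C.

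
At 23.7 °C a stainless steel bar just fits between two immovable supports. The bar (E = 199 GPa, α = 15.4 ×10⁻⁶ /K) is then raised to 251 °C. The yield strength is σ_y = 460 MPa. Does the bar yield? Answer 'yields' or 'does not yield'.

yields

ΔT = 227.3 K. Constrained thermal stress σ = E·α·ΔT = 199.0×10³ MPa × 15.4×10⁻⁶ × 227.3 = 697 MPa (compressive).
Compare to σ_y = 460 MPa: σ ≥ σ_y, so it yields.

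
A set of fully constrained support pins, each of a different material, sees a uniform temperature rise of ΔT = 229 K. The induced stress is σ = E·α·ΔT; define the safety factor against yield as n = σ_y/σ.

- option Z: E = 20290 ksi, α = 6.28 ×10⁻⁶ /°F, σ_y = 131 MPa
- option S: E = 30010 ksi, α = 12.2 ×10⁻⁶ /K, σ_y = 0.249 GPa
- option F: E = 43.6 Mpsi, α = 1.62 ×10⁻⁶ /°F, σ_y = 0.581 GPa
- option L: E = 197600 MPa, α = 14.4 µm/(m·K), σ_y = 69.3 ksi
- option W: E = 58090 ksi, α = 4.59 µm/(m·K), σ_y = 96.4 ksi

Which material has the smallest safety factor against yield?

In consistent units (E in GPa, α in ×10⁻⁶/K, σ_y in MPa):
  option Z: E = 139.9, α = 11.3, σ_y = 131.0 → σ = 362 MPa, n = 0.362
  option S: E = 206.9, α = 12.2, σ_y = 249.0 → σ = 578 MPa, n = 0.431
  option F: E = 300.6, α = 2.92, σ_y = 581.0 → σ = 201 MPa, n = 2.89
  option L: E = 197.6, α = 14.4, σ_y = 477.8 → σ = 652 MPa, n = 0.733
  option W: E = 400.5, α = 4.59, σ_y = 664.7 → σ = 421 MPa, n = 1.58
The minimum is option Z at n = 0.362.

option Z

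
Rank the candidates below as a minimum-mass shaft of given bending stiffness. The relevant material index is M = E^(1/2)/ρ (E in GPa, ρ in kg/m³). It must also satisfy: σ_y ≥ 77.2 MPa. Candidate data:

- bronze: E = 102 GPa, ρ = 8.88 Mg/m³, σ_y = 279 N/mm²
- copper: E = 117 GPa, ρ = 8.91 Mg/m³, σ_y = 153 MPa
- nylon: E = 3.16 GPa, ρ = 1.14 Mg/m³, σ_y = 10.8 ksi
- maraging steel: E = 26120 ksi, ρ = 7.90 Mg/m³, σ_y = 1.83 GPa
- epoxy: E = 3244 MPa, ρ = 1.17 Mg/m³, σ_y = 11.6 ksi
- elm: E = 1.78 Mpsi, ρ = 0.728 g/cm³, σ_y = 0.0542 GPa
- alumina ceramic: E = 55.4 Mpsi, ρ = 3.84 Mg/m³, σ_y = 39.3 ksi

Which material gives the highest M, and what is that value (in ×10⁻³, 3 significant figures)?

Screen on constraints: σ_y ≥ 77.2 MPa. Survivors: bronze, copper, maraging steel, epoxy, alumina ceramic.
Convert each candidate to consistent units, then evaluate M:
  bronze: E = 102.0 GPa, ρ = 8880 kg/m³
  copper: E = 117.0 GPa, ρ = 8910 kg/m³
  maraging steel: E = 180.1 GPa, ρ = 7900 kg/m³
  epoxy: E = 3.244 GPa, ρ = 1170 kg/m³
  alumina ceramic: E = 382.0 GPa, ρ = 3840 kg/m³
  alumina ceramic: M = 5.09×10⁻³
  maraging steel: M = 1.70×10⁻³
  epoxy: M = 1.54×10⁻³
  copper: M = 1.21×10⁻³
  bronze: M = 1.14×10⁻³
Alumina ceramic ranks first.

alumina ceramic, M = 5.09×10⁻³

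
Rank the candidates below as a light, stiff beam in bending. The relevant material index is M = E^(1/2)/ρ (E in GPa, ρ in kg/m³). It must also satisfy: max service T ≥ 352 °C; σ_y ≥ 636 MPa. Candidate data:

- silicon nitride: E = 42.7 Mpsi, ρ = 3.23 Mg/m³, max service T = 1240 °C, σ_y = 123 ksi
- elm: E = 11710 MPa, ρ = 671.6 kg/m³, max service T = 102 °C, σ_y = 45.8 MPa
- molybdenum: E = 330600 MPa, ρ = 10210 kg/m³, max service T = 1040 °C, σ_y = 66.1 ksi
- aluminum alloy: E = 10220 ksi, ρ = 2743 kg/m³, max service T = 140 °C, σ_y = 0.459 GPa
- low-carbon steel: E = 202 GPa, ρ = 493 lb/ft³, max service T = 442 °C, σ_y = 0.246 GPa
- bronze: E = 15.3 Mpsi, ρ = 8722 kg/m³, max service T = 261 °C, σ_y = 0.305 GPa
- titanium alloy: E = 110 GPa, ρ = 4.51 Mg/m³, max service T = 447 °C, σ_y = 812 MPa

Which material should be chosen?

silicon nitride

Screen on constraints: max service T ≥ 352 °C; σ_y ≥ 636 MPa. Survivors: silicon nitride, titanium alloy.
In SI units:
  silicon nitride: E = 294.4 GPa, ρ = 3230 kg/m³
  titanium alloy: E = 110.0 GPa, ρ = 4510 kg/m³
  silicon nitride: M = 5.31×10⁻³
  titanium alloy: M = 2.33×10⁻³
Silicon nitride ranks first.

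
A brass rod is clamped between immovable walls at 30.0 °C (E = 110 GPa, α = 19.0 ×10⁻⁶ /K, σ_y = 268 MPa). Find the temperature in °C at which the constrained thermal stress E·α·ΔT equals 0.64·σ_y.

E·α·ΔT = 171.5 MPa ⇒ ΔT = 171.5 / (110.0×10³ × 19.0×10⁻⁶) = 82.07 K.
T = 30.0 + 82.07 = 112.1 °C.

112 °C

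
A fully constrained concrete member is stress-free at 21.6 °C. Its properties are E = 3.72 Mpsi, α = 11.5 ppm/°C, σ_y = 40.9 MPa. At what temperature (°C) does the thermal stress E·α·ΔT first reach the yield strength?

E = 3.72 Mpsi = 25.65 GPa.
E·α·ΔT = 40.90 MPa ⇒ ΔT = 40.90 / (25.65×10³ × 11.5×10⁻⁶) = 138.7 K.
T = 21.6 + 138.7 = 160.3 °C.

160 °C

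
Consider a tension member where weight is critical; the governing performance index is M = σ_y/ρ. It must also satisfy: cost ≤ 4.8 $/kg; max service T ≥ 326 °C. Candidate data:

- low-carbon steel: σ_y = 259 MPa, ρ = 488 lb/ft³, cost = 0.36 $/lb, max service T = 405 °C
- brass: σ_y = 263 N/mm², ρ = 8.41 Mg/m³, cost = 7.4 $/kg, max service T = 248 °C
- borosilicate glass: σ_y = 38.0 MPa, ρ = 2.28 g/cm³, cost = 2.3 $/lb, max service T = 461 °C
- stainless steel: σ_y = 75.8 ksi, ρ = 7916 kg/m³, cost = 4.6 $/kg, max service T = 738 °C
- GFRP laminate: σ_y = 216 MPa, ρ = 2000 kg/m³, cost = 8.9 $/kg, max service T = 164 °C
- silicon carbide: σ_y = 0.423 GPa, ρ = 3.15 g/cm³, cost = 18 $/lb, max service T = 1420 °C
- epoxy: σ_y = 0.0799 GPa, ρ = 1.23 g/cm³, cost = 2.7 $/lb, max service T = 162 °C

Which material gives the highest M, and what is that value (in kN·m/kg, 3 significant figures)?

Screen on constraints: cost ≤ 4.8 $/kg; max service T ≥ 326 °C. Survivors: low-carbon steel, stainless steel.
In SI units:
  low-carbon steel: σ_y = 259.0 MPa, ρ = 7817 kg/m³
  stainless steel: σ_y = 522.6 MPa, ρ = 7916 kg/m³
  stainless steel: M = 66.0 kN·m/kg
  low-carbon steel: M = 33.1 kN·m/kg
The maximum is for stainless steel.

stainless steel, M = 66.0 kN·m/kg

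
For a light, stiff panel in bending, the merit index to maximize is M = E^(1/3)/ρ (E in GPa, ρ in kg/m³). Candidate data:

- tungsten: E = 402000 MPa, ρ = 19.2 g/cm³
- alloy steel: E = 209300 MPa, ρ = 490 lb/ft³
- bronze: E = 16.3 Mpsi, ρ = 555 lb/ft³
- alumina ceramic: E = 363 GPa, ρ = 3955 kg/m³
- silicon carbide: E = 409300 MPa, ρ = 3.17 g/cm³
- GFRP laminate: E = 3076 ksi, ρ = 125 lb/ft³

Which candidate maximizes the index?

silicon carbide

Normalizing units and computing the index:
  tungsten: E = 402.0 GPa, ρ = 19200 kg/m³
  alloy steel: E = 209.3 GPa, ρ = 7849 kg/m³
  bronze: E = 112.4 GPa, ρ = 8890 kg/m³
  alumina ceramic: E = 363.0 GPa, ρ = 3955 kg/m³
  silicon carbide: E = 409.3 GPa, ρ = 3170 kg/m³
  GFRP laminate: E = 21.21 GPa, ρ = 2002 kg/m³
  silicon carbide: M = 2.34×10⁻³
  alumina ceramic: M = 1.80×10⁻³
  GFRP laminate: M = 1.38×10⁻³
  alloy steel: M = 0.756×10⁻³
  bronze: M = 0.543×10⁻³
  tungsten: M = 0.384×10⁻³
Silicon carbide has the largest M.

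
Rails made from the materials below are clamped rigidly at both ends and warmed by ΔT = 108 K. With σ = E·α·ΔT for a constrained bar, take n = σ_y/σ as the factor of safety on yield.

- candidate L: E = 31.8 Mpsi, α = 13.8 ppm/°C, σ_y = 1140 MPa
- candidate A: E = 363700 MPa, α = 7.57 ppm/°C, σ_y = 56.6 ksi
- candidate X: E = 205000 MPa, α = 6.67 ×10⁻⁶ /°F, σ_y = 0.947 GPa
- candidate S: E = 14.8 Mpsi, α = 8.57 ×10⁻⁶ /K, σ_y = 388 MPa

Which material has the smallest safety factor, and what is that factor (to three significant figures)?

candidate A, n = 1.31

Converting E to GPa, α to ×10⁻⁶/K, σ_y to MPa, then σ and n for each:
  candidate L: E = 219.3, α = 13.8, σ_y = 1140 → σ = 327 MPa, n = 3.49
  candidate A: E = 363.7, α = 7.57, σ_y = 390.2 → σ = 297 MPa, n = 1.31
  candidate X: E = 205.0, α = 12.0, σ_y = 947.0 → σ = 266 MPa, n = 3.56
  candidate S: E = 102.0, α = 8.57, σ_y = 388.0 → σ = 94.4 MPa, n = 4.11
Candidate A has the lowest safety factor, n = 1.31.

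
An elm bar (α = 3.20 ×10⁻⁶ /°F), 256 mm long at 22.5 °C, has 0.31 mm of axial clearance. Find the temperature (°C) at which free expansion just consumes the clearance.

233 °C

α = 3.20×10⁻⁶/°F × 9/5 = 5.76×10⁻⁶/K.
α·L₀·ΔT = 0.31 mm ⇒ ΔT = 0.31 / (5.76×10⁻⁶ × 256.0) = 210.2 K.
T = 22.5 + 210.2 = 232.7 °C.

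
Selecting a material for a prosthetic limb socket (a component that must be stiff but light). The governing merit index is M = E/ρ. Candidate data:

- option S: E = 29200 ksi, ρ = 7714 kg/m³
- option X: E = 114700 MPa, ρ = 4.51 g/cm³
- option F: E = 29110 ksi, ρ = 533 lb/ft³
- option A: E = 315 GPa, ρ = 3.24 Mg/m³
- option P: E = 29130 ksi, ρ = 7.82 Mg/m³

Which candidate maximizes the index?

option A

Convert each candidate to consistent units, then evaluate M:
  option S: E = 201.3 GPa, ρ = 7714 kg/m³
  option X: E = 114.7 GPa, ρ = 4510 kg/m³
  option F: E = 200.7 GPa, ρ = 8538 kg/m³
  option A: E = 315.0 GPa, ρ = 3240 kg/m³
  option P: E = 200.8 GPa, ρ = 7820 kg/m³
  option A: M = 97.2 MN·m/kg
  option S: M = 26.1 MN·m/kg
  option P: M = 25.7 MN·m/kg
  option X: M = 25.4 MN·m/kg
  option F: M = 23.5 MN·m/kg
The maximum is for option A.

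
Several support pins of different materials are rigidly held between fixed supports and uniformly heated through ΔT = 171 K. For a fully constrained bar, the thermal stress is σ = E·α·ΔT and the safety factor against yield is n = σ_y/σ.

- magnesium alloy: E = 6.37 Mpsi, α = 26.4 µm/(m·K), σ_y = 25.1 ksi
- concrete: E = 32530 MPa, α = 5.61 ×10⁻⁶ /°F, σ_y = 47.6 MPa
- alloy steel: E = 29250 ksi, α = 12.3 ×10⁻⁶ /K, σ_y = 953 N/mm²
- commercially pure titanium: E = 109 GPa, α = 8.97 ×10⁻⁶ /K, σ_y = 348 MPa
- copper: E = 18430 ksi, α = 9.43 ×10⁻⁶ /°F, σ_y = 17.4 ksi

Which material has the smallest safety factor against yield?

With everything in SI (GPa, ×10⁻⁶/K, MPa):
  magnesium alloy: E = 43.92, α = 26.4, σ_y = 173.1 → σ = 198 MPa, n = 0.873
  concrete: E = 32.53, α = 10.1, σ_y = 47.60 → σ = 56.2 MPa, n = 0.847
  alloy steel: E = 201.7, α = 12.3, σ_y = 953.0 → σ = 424 MPa, n = 2.25
  commercially pure titanium: E = 109.0, α = 8.97, σ_y = 348.0 → σ = 167 MPa, n = 2.08
  copper: E = 127.1, α = 17.0, σ_y = 120.0 → σ = 369 MPa, n = 0.325
Smallest n: copper with n = 0.325.

copper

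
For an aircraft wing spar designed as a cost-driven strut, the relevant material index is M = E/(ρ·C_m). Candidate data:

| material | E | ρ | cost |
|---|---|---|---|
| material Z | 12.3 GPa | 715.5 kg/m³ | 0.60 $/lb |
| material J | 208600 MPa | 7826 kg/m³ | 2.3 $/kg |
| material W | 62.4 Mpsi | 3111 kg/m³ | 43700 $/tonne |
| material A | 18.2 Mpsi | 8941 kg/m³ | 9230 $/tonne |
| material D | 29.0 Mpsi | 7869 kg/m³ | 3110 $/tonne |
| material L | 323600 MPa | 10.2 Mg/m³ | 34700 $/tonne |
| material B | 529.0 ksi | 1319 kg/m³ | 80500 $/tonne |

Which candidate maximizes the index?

material Z

In SI units:
  material Z: E = 12.30 GPa, ρ = 715.5 kg/m³, cost = 1.323 $/kg
  material J: E = 208.6 GPa, ρ = 7826 kg/m³, cost = 2.300 $/kg
  material W: E = 430.2 GPa, ρ = 3111 kg/m³, cost = 43.70 $/kg
  material A: E = 125.5 GPa, ρ = 8941 kg/m³, cost = 9.230 $/kg
  material D: E = 199.9 GPa, ρ = 7869 kg/m³, cost = 3.110 $/kg
  material L: E = 323.6 GPa, ρ = 10200 kg/m³, cost = 34.70 $/kg
  material B: E = 3.647 GPa, ρ = 1319 kg/m³, cost = 80.50 $/kg
  material Z: M = 13.0 MN·m per $
  material J: M = 11.6 MN·m per $
  material D: M = 8.17 MN·m per $
  material W: M = 3.16 MN·m per $
  material A: M = 1.52 MN·m per $
  material L: M = 0.914 MN·m per $
  material B: M = 0.0344 MN·m per $
The maximum is for material Z.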